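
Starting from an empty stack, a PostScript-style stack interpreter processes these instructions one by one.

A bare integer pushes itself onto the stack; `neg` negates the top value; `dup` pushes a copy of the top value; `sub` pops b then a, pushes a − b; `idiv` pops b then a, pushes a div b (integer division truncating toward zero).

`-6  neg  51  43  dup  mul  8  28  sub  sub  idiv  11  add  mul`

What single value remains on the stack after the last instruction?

-6    -6
neg   6
51    6 51
43    6 51 43
dup   6 51 43 43
mul   6 51 1849
8     6 51 1849 8
28    6 51 1849 8 28
sub   6 51 1849 -20
sub   6 51 1869
idiv  6 0
11    6 0 11
add   6 11
mul   66

66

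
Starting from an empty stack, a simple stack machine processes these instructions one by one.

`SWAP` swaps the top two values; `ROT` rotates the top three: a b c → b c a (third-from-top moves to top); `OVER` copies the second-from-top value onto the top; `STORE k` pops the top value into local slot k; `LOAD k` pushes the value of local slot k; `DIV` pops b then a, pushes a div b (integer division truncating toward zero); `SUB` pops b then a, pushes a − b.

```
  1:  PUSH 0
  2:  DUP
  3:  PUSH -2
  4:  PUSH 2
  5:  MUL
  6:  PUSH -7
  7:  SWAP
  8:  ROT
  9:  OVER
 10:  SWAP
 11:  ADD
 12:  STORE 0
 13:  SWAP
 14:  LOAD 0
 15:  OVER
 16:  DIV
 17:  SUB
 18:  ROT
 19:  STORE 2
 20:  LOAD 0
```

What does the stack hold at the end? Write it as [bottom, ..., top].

PUSH 0  -> [0]
DUP     -> [0, 0]
PUSH -2 -> [0, 0, -2]
PUSH 2  -> [0, 0, -2, 2]
MUL     -> [0, 0, -4]
PUSH -7 -> [0, 0, -4, -7]
SWAP    -> [0, 0, -7, -4]
ROT     -> [0, -7, -4, 0]
OVER    -> [0, -7, -4, 0, -4]
SWAP    -> [0, -7, -4, -4, 0]
ADD     -> [0, -7, -4, -4]
STORE 0 -> [0, -7, -4]
SWAP    -> [0, -4, -7]
LOAD 0  -> [0, -4, -7, -4]
OVER    -> [0, -4, -7, -4, -7]
DIV     -> [0, -4, -7, 0]
SUB     -> [0, -4, -7]
ROT     -> [-4, -7, 0]
STORE 2 -> [-4, -7]
LOAD 0  -> [-4, -7, -4]

[-4, -7, -4]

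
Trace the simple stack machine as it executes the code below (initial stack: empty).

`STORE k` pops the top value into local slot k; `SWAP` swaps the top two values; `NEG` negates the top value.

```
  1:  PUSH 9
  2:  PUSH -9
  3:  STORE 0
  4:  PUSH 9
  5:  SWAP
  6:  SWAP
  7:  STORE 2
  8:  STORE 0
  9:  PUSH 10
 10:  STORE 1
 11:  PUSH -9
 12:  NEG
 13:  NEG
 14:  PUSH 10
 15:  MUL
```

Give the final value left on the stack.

-90

PUSH 9  -> 9
PUSH -9 -> 9 -9
STORE 0 -> 9
PUSH 9  -> 9 9
SWAP    -> 9 9
SWAP    -> 9 9
STORE 2 -> 9
STORE 0 -> (empty)
PUSH 10 -> 10
STORE 1 -> (empty)
PUSH -9 -> -9
NEG     -> 9
NEG     -> -9
PUSH 10 -> -9 10
MUL     -> -90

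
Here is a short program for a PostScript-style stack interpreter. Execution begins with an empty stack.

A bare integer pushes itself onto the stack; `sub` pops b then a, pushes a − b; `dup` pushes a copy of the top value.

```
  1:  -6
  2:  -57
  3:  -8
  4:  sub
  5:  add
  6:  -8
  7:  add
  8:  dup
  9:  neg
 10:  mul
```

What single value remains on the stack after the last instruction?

-6   [-6]
-57  [-6, -57]
-8   [-6, -57, -8]
sub  [-6, -49]
add  [-55]
-8   [-55, -8]
add  [-63]
dup  [-63, -63]
neg  [-63, 63]
mul  [-3969]

-3969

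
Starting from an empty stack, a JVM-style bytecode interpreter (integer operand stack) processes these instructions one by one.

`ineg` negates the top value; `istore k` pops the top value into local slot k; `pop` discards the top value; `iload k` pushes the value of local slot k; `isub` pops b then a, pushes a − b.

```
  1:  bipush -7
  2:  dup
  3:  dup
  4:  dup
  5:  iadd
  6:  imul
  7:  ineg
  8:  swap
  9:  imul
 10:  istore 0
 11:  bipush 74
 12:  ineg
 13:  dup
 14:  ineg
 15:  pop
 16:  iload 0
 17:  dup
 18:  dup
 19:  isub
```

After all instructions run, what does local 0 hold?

bipush -7 : -7
dup       : -7 -7
dup       : -7 -7 -7
dup       : -7 -7 -7 -7
iadd      : -7 -7 -14
imul      : -7 98
ineg      : -7 -98
swap      : -98 -7
imul      : 686
istore 0  : (empty)
bipush 74 : 74
ineg      : -74
dup       : -74 -74
ineg      : -74 74
pop       : -74
iload 0   : -74 686
dup       : -74 686 686
dup       : -74 686 686 686
isub      : -74 686 0

686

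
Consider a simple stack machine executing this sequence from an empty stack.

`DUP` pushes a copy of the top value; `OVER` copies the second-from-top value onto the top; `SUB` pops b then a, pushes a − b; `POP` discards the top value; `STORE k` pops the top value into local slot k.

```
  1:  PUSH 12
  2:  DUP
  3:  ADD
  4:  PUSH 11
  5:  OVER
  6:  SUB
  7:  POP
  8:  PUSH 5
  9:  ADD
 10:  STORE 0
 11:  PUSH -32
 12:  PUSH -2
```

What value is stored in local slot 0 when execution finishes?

29

PUSH 12   12
DUP       12 12
ADD       24
PUSH 11   24 11
OVER      24 11 24
SUB       24 -13
POP       24
PUSH 5    24 5
ADD       29
STORE 0   (empty)
PUSH -32  -32
PUSH -2   -32 -2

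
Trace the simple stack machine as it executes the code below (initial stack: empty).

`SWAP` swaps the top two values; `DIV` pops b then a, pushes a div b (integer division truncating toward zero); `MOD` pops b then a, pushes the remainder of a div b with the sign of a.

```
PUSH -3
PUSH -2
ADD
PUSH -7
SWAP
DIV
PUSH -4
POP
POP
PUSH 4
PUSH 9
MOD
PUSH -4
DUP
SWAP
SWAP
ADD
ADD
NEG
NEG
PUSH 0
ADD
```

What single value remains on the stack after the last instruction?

-4

PUSH -3  -3
PUSH -2  -3 -2
ADD      -5
PUSH -7  -5 -7
SWAP     -7 -5
DIV      1
PUSH -4  1 -4
POP      1
POP      (empty)
PUSH 4   4
PUSH 9   4 9
MOD      4
PUSH -4  4 -4
DUP      4 -4 -4
SWAP     4 -4 -4
SWAP     4 -4 -4
ADD      4 -8
ADD      -4
NEG      4
NEG      -4
PUSH 0   -4 0
ADD      -4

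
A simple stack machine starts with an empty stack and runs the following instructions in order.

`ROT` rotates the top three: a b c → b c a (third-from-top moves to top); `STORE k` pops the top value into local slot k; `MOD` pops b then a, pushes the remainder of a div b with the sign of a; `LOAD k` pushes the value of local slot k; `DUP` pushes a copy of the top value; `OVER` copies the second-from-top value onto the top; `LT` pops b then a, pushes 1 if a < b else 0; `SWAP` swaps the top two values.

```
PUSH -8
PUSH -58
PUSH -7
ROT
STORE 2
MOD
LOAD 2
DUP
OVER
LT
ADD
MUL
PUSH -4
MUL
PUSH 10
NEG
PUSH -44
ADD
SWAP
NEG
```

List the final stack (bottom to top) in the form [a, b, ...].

PUSH -8  -> [-8]
PUSH -58 -> [-8, -58]
PUSH -7  -> [-8, -58, -7]
ROT      -> [-58, -7, -8]
STORE 2  -> [-58, -7]
MOD      -> [-2]
LOAD 2   -> [-2, -8]
DUP      -> [-2, -8, -8]
OVER     -> [-2, -8, -8, -8]
LT       -> [-2, -8, 0]
ADD      -> [-2, -8]
MUL      -> [16]
PUSH -4  -> [16, -4]
MUL      -> [-64]
PUSH 10  -> [-64, 10]
NEG      -> [-64, -10]
PUSH -44 -> [-64, -10, -44]
ADD      -> [-64, -54]
SWAP     -> [-54, -64]
NEG      -> [-54, 64]

[-54, 64]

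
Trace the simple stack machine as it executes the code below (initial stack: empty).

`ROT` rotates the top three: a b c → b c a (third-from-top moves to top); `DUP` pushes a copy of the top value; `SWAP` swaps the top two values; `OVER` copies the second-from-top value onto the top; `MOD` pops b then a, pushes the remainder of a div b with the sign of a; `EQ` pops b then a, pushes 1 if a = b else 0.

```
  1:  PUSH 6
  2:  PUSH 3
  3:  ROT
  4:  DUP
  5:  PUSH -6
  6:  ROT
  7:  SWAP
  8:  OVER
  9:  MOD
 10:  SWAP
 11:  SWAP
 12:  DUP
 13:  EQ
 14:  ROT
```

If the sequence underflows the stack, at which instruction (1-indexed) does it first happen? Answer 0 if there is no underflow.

PUSH 6 -> [6]
PUSH 3 -> [6, 3]
ROT  — needs 3 operands, stack has 2 → underflow

3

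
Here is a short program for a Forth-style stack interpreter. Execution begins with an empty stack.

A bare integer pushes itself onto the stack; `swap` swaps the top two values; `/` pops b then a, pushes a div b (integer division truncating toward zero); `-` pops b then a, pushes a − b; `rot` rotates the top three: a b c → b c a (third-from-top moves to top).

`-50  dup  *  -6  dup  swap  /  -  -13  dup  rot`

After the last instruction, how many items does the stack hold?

-50   -50
dup   -50 -50
*     2500
-6    2500 -6
dup   2500 -6 -6
swap  2500 -6 -6
/     2500 1
-     2499
-13   2499 -13
dup   2499 -13 -13
rot   -13 -13 2499

3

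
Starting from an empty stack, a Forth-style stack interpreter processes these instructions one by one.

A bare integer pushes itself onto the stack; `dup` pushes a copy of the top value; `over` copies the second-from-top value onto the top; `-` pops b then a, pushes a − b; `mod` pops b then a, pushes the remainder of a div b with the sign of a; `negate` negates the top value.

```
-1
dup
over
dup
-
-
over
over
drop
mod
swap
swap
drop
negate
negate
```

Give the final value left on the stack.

-1     : [-1]
dup    : [-1, -1]
over   : [-1, -1, -1]
dup    : [-1, -1, -1, -1]
-      : [-1, -1, 0]
-      : [-1, -1]
over   : [-1, -1, -1]
over   : [-1, -1, -1, -1]
drop   : [-1, -1, -1]
mod    : [-1, 0]
swap   : [0, -1]
swap   : [-1, 0]
drop   : [-1]
negate : [1]
negate : [-1]

-1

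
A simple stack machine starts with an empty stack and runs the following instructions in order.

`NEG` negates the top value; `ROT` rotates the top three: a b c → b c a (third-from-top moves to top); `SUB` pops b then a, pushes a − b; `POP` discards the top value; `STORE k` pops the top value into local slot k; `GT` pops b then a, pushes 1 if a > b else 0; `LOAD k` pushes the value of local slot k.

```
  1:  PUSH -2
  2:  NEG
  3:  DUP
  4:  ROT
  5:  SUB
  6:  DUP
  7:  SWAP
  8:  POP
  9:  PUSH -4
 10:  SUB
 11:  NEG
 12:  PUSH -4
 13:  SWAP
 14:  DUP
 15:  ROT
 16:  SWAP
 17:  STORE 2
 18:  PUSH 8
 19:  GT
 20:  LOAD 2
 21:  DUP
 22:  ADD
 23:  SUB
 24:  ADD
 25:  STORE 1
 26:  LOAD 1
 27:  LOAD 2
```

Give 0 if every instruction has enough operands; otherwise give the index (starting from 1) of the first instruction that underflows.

4

PUSH -2 -> -2
NEG     -> 2
DUP     -> 2 2
ROT  — needs 3 operands, stack has 2 → underflow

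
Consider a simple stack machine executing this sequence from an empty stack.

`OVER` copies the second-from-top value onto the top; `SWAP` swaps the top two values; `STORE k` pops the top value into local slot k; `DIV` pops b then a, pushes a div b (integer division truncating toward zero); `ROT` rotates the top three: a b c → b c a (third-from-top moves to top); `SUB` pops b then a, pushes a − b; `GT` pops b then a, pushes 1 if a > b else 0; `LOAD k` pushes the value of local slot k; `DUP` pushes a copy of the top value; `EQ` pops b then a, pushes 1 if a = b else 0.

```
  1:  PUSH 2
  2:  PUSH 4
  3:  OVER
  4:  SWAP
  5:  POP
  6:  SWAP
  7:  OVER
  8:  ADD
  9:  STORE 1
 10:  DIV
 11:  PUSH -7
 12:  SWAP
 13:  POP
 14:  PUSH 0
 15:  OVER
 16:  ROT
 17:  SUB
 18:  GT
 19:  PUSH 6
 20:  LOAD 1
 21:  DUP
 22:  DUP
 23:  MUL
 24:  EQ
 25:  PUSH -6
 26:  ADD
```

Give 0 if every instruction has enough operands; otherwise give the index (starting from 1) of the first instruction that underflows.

PUSH 2  -> 2
PUSH 4  -> 2 4
OVER    -> 2 4 2
SWAP    -> 2 2 4
POP     -> 2 2
SWAP    -> 2 2
OVER    -> 2 2 2
ADD     -> 2 4
STORE 1 -> 2
DIV  — needs 2 operands, stack has 1 → underflow

10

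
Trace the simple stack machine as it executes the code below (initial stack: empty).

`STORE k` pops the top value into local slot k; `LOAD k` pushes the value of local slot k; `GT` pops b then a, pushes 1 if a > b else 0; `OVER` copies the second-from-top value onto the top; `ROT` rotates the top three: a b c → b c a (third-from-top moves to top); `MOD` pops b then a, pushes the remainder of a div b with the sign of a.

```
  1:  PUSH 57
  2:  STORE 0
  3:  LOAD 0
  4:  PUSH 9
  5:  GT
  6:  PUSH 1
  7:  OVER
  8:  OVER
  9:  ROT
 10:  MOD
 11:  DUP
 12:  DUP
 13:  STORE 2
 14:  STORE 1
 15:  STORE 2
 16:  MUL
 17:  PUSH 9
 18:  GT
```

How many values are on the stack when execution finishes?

PUSH 57 -> 57
STORE 0 -> (empty)
LOAD 0  -> 57
PUSH 9  -> 57 9
GT      -> 1
PUSH 1  -> 1 1
OVER    -> 1 1 1
OVER    -> 1 1 1 1
ROT     -> 1 1 1 1
MOD     -> 1 1 0
DUP     -> 1 1 0 0
DUP     -> 1 1 0 0 0
STORE 2 -> 1 1 0 0
STORE 1 -> 1 1 0
STORE 2 -> 1 1
MUL     -> 1
PUSH 9  -> 1 9
GT      -> 0

1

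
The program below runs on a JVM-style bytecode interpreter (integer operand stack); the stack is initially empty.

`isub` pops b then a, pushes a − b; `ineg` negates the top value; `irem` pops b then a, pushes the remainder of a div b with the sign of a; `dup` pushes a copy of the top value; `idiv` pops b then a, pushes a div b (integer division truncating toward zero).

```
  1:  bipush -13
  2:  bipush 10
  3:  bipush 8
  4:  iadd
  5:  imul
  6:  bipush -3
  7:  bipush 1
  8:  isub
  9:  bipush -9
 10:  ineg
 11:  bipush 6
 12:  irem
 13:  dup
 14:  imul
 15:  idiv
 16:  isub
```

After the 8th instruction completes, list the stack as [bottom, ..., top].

bipush -13 → [-13]
bipush 10  → [-13, 10]
bipush 8   → [-13, 10, 8]
iadd       → [-13, 18]
imul       → [-234]
bipush -3  → [-234, -3]
bipush 1   → [-234, -3, 1]
isub       → [-234, -4]

[-234, -4]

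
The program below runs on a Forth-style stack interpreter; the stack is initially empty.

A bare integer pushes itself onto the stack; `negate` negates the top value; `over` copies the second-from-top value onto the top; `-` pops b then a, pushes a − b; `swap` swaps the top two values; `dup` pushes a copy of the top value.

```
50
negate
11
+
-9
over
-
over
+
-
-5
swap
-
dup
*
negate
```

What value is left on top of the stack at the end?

-625

50     : 50
negate : -50
11     : -50 11
+      : -39
-9     : -39 -9
over   : -39 -9 -39
-      : -39 30
over   : -39 30 -39
+      : -39 -9
-      : -30
-5     : -30 -5
swap   : -5 -30
-      : 25
dup    : 25 25
*      : 625
negate : -625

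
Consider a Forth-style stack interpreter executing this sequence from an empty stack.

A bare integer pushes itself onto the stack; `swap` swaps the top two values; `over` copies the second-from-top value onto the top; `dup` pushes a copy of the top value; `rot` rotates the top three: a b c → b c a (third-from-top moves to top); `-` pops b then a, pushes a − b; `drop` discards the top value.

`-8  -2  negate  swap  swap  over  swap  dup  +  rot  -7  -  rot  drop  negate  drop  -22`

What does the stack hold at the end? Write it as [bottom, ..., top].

-8     → [-8]
-2     → [-8, -2]
negate → [-8, 2]
swap   → [2, -8]
swap   → [-8, 2]
over   → [-8, 2, -8]
swap   → [-8, -8, 2]
dup    → [-8, -8, 2, 2]
+      → [-8, -8, 4]
rot    → [-8, 4, -8]
-7     → [-8, 4, -8, -7]
-      → [-8, 4, -1]
rot    → [4, -1, -8]
drop   → [4, -1]
negate → [4, 1]
drop   → [4]
-22    → [4, -22]

[4, -22]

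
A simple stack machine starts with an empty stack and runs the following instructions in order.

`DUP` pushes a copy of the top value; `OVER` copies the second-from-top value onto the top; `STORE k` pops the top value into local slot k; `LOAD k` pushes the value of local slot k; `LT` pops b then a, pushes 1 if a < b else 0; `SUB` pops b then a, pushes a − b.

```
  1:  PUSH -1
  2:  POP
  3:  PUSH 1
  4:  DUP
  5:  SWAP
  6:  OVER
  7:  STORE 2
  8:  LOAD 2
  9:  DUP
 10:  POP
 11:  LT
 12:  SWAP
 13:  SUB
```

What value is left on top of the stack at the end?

PUSH -1 → -1
POP     → (empty)
PUSH 1  → 1
DUP     → 1 1
SWAP    → 1 1
OVER    → 1 1 1
STORE 2 → 1 1
LOAD 2  → 1 1 1
DUP     → 1 1 1 1
POP     → 1 1 1
LT      → 1 0
SWAP    → 0 1
SUB     → -1

-1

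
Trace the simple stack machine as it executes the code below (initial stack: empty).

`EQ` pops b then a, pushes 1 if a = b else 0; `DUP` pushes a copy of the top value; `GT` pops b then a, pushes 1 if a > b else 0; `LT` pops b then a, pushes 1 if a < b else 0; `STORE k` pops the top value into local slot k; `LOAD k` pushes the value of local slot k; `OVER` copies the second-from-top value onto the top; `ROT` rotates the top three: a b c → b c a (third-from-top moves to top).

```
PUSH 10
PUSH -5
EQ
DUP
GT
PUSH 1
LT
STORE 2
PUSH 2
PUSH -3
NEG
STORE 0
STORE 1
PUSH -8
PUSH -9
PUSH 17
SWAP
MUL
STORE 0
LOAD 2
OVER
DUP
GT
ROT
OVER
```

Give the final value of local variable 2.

PUSH 10 : 10
PUSH -5 : 10 -5
EQ      : 0
DUP     : 0 0
GT      : 0
PUSH 1  : 0 1
LT      : 1
STORE 2 : (empty)
PUSH 2  : 2
PUSH -3 : 2 -3
NEG     : 2 3
STORE 0 : 2
STORE 1 : (empty)
PUSH -8 : -8
PUSH -9 : -8 -9
PUSH 17 : -8 -9 17
SWAP    : -8 17 -9
MUL     : -8 -153
STORE 0 : -8
LOAD 2  : -8 1
OVER    : -8 1 -8
DUP     : -8 1 -8 -8
GT      : -8 1 0
ROT     : 1 0 -8
OVER    : 1 0 -8 0

1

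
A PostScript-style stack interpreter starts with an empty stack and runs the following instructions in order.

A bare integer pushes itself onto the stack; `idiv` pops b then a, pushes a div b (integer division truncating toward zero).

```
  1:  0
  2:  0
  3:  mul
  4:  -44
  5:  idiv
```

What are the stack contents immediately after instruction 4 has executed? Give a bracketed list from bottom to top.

0    0
0    0 0
mul  0
-44  0 -44

[0, -44]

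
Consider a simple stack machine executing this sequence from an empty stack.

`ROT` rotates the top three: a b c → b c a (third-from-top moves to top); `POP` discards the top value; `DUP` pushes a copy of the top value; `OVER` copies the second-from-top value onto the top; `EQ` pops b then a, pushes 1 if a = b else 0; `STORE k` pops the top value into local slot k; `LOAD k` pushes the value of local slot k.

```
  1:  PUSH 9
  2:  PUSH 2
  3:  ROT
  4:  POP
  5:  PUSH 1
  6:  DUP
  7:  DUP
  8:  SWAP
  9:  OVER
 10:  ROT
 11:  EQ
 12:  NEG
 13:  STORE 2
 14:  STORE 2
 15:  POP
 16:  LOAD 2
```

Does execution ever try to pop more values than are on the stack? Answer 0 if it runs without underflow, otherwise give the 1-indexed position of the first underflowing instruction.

PUSH 9 -> 9
PUSH 2 -> 9 2
ROT  — needs 3 operands, stack has 2 → underflow

3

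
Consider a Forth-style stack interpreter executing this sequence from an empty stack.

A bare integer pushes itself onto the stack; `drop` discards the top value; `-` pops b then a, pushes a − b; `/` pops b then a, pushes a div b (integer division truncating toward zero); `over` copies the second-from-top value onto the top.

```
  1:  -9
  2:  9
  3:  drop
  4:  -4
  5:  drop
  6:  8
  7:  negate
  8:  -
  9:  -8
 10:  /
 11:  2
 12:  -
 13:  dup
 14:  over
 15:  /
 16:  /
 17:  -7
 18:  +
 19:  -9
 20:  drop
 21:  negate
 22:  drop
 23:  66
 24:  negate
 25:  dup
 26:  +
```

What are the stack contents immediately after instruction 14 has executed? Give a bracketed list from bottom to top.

[-2, -2, -2]

-9     -> [-9]
9      -> [-9, 9]
drop   -> [-9]
-4     -> [-9, -4]
drop   -> [-9]
8      -> [-9, 8]
negate -> [-9, -8]
-      -> [-1]
-8     -> [-1, -8]
/      -> [0]
2      -> [0, 2]
-      -> [-2]
dup    -> [-2, -2]
over   -> [-2, -2, -2]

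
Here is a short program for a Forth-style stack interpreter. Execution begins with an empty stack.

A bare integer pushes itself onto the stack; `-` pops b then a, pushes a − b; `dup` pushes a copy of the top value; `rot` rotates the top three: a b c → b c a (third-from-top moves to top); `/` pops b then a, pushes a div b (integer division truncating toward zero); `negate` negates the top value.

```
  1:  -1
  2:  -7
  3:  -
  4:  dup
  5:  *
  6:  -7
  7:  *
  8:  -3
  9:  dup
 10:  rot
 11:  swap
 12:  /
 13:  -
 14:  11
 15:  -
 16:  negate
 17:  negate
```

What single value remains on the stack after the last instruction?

-1     -> -1
-7     -> -1 -7
-      -> 6
dup    -> 6 6
*      -> 36
-7     -> 36 -7
*      -> -252
-3     -> -252 -3
dup    -> -252 -3 -3
rot    -> -3 -3 -252
swap   -> -3 -252 -3
/      -> -3 84
-      -> -87
11     -> -87 11
-      -> -98
negate -> 98
negate -> -98

-98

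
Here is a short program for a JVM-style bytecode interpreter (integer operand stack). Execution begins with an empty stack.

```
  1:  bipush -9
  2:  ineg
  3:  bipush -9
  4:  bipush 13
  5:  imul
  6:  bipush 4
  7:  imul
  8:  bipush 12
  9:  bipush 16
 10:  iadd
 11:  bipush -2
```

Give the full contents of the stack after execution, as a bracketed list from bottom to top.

bipush -9 → [-9]
ineg      → [9]
bipush -9 → [9, -9]
bipush 13 → [9, -9, 13]
imul      → [9, -117]
bipush 4  → [9, -117, 4]
imul      → [9, -468]
bipush 12 → [9, -468, 12]
bipush 16 → [9, -468, 12, 16]
iadd      → [9, -468, 28]
bipush -2 → [9, -468, 28, -2]

[9, -468, 28, -2]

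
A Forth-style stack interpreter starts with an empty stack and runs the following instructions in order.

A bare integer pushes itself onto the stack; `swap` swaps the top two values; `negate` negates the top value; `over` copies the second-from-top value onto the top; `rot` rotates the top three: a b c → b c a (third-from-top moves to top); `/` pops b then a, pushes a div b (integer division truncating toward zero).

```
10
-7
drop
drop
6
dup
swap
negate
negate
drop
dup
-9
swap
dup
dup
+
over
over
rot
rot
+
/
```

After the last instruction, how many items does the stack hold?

4

10     → [10]
-7     → [10, -7]
drop   → [10]
drop   → []
6      → [6]
dup    → [6, 6]
swap   → [6, 6]
negate → [6, -6]
negate → [6, 6]
drop   → [6]
dup    → [6, 6]
-9     → [6, 6, -9]
swap   → [6, -9, 6]
dup    → [6, -9, 6, 6]
dup    → [6, -9, 6, 6, 6]
+      → [6, -9, 6, 12]
over   → [6, -9, 6, 12, 6]
over   → [6, -9, 6, 12, 6, 12]
rot    → [6, -9, 6, 6, 12, 12]
rot    → [6, -9, 6, 12, 12, 6]
+      → [6, -9, 6, 12, 18]
/      → [6, -9, 6, 0]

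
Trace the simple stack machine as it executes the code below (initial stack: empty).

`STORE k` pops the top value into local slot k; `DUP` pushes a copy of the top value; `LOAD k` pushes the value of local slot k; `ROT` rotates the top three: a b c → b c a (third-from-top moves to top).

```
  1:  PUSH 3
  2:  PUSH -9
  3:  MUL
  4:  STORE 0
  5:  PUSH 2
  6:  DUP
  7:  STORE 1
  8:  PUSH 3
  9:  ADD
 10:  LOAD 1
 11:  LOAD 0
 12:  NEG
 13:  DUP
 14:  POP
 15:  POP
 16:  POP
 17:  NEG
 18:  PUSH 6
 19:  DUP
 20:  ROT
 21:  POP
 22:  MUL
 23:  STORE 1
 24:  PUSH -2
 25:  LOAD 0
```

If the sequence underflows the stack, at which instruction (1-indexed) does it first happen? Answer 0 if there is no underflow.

0

PUSH 3  : [3]
PUSH -9 : [3, -9]
MUL     : [-27]
STORE 0 : []
PUSH 2  : [2]
DUP     : [2, 2]
STORE 1 : [2]
PUSH 3  : [2, 3]
ADD     : [5]
LOAD 1  : [5, 2]
LOAD 0  : [5, 2, -27]
NEG     : [5, 2, 27]
DUP     : [5, 2, 27, 27]
POP     : [5, 2, 27]
POP     : [5, 2]
POP     : [5]
NEG     : [-5]
PUSH 6  : [-5, 6]
DUP     : [-5, 6, 6]
ROT     : [6, 6, -5]
POP     : [6, 6]
MUL     : [36]
STORE 1 : []
PUSH -2 : [-2]
LOAD 0  : [-2, -27]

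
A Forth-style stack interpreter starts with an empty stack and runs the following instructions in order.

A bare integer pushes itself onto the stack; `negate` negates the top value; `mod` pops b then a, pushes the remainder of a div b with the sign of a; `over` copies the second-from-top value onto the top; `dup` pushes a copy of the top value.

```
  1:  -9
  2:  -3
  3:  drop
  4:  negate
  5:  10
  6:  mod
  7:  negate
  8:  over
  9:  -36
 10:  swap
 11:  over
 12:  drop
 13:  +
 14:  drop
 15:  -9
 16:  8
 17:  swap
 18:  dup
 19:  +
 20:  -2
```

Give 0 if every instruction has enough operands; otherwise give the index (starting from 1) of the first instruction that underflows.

8

-9     : -9
-3     : -9 -3
drop   : -9
negate : 9
10     : 9 10
mod    : 9
negate : -9
over  — needs 2 operands, stack has 1 → underflow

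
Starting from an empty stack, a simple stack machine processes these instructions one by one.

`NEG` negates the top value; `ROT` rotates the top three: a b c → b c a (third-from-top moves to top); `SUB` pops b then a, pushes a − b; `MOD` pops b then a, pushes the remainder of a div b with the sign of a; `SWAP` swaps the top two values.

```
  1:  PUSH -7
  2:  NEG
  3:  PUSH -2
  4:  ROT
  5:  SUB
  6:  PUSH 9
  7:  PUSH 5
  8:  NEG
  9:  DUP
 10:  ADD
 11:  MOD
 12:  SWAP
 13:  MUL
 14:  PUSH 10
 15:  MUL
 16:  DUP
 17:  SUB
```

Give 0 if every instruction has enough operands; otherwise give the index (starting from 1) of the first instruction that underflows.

PUSH -7 -> -7
NEG     -> 7
PUSH -2 -> 7 -2
ROT  — needs 3 operands, stack has 2 → underflow

4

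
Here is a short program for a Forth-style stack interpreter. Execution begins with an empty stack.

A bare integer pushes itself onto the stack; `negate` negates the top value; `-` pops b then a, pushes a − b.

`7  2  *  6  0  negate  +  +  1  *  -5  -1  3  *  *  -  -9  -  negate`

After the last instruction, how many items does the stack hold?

7      : [7]
2      : [7, 2]
*      : [14]
6      : [14, 6]
0      : [14, 6, 0]
negate : [14, 6, 0]
+      : [14, 6]
+      : [20]
1      : [20, 1]
*      : [20]
-5     : [20, -5]
-1     : [20, -5, -1]
3      : [20, -5, -1, 3]
*      : [20, -5, -3]
*      : [20, 15]
-      : [5]
-9     : [5, -9]
-      : [14]
negate : [-14]

1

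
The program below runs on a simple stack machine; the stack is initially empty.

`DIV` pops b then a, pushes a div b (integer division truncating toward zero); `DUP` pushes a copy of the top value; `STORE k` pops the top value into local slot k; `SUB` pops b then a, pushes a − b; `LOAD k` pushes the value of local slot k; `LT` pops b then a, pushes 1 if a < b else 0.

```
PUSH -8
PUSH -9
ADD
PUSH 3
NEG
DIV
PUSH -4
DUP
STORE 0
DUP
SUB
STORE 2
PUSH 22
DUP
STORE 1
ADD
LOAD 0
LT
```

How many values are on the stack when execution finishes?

1

PUSH -8 : -8
PUSH -9 : -8 -9
ADD     : -17
PUSH 3  : -17 3
NEG     : -17 -3
DIV     : 5
PUSH -4 : 5 -4
DUP     : 5 -4 -4
STORE 0 : 5 -4
DUP     : 5 -4 -4
SUB     : 5 0
STORE 2 : 5
PUSH 22 : 5 22
DUP     : 5 22 22
STORE 1 : 5 22
ADD     : 27
LOAD 0  : 27 -4
LT      : 0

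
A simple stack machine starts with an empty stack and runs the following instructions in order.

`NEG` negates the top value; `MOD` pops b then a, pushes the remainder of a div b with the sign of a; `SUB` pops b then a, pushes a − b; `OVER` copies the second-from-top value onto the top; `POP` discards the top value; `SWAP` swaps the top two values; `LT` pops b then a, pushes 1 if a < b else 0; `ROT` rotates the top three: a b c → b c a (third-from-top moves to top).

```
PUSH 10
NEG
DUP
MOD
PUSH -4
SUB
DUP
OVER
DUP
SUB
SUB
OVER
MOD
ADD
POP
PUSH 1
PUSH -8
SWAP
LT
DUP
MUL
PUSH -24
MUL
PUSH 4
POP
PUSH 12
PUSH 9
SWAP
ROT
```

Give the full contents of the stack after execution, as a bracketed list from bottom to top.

PUSH 10  : [10]
NEG      : [-10]
DUP      : [-10, -10]
MOD      : [0]
PUSH -4  : [0, -4]
SUB      : [4]
DUP      : [4, 4]
OVER     : [4, 4, 4]
DUP      : [4, 4, 4, 4]
SUB      : [4, 4, 0]
SUB      : [4, 4]
OVER     : [4, 4, 4]
MOD      : [4, 0]
ADD      : [4]
POP      : []
PUSH 1   : [1]
PUSH -8  : [1, -8]
SWAP     : [-8, 1]
LT       : [1]
DUP      : [1, 1]
MUL      : [1]
PUSH -24 : [1, -24]
MUL      : [-24]
PUSH 4   : [-24, 4]
POP      : [-24]
PUSH 12  : [-24, 12]
PUSH 9   : [-24, 12, 9]
SWAP     : [-24, 9, 12]
ROT      : [9, 12, -24]

[9, 12, -24]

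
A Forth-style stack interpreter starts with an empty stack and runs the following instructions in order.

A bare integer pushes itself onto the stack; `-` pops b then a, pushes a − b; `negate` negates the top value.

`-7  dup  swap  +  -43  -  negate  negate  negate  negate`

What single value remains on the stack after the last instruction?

-7     : [-7]
dup    : [-7, -7]
swap   : [-7, -7]
+      : [-14]
-43    : [-14, -43]
-      : [29]
negate : [-29]
negate : [29]
negate : [-29]
negate : [29]

29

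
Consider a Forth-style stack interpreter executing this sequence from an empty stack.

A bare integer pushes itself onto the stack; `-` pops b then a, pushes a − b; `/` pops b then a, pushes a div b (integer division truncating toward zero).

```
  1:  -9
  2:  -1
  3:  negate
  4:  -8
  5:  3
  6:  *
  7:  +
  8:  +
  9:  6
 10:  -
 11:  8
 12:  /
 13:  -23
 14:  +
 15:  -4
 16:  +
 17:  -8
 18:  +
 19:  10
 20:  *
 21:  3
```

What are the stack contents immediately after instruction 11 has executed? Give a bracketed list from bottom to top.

[-38, 8]

-9     -> [-9]
-1     -> [-9, -1]
negate -> [-9, 1]
-8     -> [-9, 1, -8]
3      -> [-9, 1, -8, 3]
*      -> [-9, 1, -24]
+      -> [-9, -23]
+      -> [-32]
6      -> [-32, 6]
-      -> [-38]
8      -> [-38, 8]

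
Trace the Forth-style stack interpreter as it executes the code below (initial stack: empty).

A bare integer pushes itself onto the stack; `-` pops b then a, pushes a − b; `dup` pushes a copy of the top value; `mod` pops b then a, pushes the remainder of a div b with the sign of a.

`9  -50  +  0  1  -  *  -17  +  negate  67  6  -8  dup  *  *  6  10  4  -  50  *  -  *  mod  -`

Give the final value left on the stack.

-91

9      → [9]
-50    → [9, -50]
+      → [-41]
0      → [-41, 0]
1      → [-41, 0, 1]
-      → [-41, -1]
*      → [41]
-17    → [41, -17]
+      → [24]
negate → [-24]
67     → [-24, 67]
6      → [-24, 67, 6]
-8     → [-24, 67, 6, -8]
dup    → [-24, 67, 6, -8, -8]
*      → [-24, 67, 6, 64]
*      → [-24, 67, 384]
6      → [-24, 67, 384, 6]
10     → [-24, 67, 384, 6, 10]
4      → [-24, 67, 384, 6, 10, 4]
-      → [-24, 67, 384, 6, 6]
50     → [-24, 67, 384, 6, 6, 50]
*      → [-24, 67, 384, 6, 300]
-      → [-24, 67, 384, -294]
*      → [-24, 67, -112896]
mod    → [-24, 67]
-      → [-91]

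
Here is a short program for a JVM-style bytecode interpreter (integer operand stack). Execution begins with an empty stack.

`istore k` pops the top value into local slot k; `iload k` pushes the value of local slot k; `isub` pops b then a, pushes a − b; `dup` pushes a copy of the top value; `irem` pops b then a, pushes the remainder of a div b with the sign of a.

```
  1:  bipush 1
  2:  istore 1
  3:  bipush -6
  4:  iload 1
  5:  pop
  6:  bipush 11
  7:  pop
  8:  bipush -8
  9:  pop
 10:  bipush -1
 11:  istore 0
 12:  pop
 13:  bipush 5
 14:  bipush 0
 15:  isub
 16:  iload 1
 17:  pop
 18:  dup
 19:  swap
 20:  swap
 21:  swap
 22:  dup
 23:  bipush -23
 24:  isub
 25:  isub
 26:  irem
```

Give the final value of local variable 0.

bipush 1   -> [1]
istore 1   -> []
bipush -6  -> [-6]
iload 1    -> [-6, 1]
pop        -> [-6]
bipush 11  -> [-6, 11]
pop        -> [-6]
bipush -8  -> [-6, -8]
pop        -> [-6]
bipush -1  -> [-6, -1]
istore 0   -> [-6]
pop        -> []
bipush 5   -> [5]
bipush 0   -> [5, 0]
isub       -> [5]
iload 1    -> [5, 1]
pop        -> [5]
dup        -> [5, 5]
swap       -> [5, 5]
swap       -> [5, 5]
swap       -> [5, 5]
dup        -> [5, 5, 5]
bipush -23 -> [5, 5, 5, -23]
isub       -> [5, 5, 28]
isub       -> [5, -23]
irem       -> [5]

-1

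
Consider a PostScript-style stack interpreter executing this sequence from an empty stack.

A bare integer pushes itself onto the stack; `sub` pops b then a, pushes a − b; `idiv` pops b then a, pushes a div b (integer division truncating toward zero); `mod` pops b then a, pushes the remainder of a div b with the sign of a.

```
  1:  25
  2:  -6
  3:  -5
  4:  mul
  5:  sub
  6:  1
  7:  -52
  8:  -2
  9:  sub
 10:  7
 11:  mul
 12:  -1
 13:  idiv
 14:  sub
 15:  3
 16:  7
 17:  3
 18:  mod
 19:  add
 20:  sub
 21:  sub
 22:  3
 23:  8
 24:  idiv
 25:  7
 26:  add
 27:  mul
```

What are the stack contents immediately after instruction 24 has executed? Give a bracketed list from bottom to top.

25   → 25
-6   → 25 -6
-5   → 25 -6 -5
mul  → 25 30
sub  → -5
1    → -5 1
-52  → -5 1 -52
-2   → -5 1 -52 -2
sub  → -5 1 -50
7    → -5 1 -50 7
mul  → -5 1 -350
-1   → -5 1 -350 -1
idiv → -5 1 350
sub  → -5 -349
3    → -5 -349 3
7    → -5 -349 3 7
3    → -5 -349 3 7 3
mod  → -5 -349 3 1
add  → -5 -349 4
sub  → -5 -353
sub  → 348
3    → 348 3
8    → 348 3 8
idiv → 348 0

[348, 0]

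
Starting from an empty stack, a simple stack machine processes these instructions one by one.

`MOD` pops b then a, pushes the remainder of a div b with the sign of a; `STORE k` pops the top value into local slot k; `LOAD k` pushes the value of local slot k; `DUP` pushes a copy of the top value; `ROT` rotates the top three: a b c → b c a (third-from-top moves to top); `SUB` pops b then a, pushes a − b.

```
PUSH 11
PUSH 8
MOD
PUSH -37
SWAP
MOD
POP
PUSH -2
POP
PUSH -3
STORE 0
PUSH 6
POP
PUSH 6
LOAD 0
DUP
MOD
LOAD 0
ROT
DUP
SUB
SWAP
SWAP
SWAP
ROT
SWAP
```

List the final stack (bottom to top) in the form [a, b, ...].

[0, 0, -3]

PUSH 11  : 11
PUSH 8   : 11 8
MOD      : 3
PUSH -37 : 3 -37
SWAP     : -37 3
MOD      : -1
POP      : (empty)
PUSH -2  : -2
POP      : (empty)
PUSH -3  : -3
STORE 0  : (empty)
PUSH 6   : 6
POP      : (empty)
PUSH 6   : 6
LOAD 0   : 6 -3
DUP      : 6 -3 -3
MOD      : 6 0
LOAD 0   : 6 0 -3
ROT      : 0 -3 6
DUP      : 0 -3 6 6
SUB      : 0 -3 0
SWAP     : 0 0 -3
SWAP     : 0 -3 0
SWAP     : 0 0 -3
ROT      : 0 -3 0
SWAP     : 0 0 -3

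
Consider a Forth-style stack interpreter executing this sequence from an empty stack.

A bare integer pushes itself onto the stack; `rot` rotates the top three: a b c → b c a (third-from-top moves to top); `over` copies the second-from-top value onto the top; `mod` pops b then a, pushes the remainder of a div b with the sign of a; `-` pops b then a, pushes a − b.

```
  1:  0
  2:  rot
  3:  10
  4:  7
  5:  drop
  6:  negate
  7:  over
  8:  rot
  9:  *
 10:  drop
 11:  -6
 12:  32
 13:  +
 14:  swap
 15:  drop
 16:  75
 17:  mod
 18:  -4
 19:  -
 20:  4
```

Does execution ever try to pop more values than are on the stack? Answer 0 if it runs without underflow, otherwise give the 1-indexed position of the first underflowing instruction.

2

0 → [0]
rot  — needs 3 operands, stack has 1 → underflow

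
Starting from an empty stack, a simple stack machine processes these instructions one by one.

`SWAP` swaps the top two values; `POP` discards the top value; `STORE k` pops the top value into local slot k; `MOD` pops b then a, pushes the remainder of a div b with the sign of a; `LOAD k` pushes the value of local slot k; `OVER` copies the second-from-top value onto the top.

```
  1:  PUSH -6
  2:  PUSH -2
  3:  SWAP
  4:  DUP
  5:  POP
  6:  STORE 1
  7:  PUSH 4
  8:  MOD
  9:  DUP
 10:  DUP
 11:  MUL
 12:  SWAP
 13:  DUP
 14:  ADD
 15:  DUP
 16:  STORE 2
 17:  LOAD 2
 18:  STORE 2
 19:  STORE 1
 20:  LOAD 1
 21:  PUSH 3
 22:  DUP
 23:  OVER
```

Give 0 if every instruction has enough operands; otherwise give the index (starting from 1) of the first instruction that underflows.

0

PUSH -6  [-6]
PUSH -2  [-6, -2]
SWAP     [-2, -6]
DUP      [-2, -6, -6]
POP      [-2, -6]
STORE 1  [-2]
PUSH 4   [-2, 4]
MOD      [-2]
DUP      [-2, -2]
DUP      [-2, -2, -2]
MUL      [-2, 4]
SWAP     [4, -2]
DUP      [4, -2, -2]
ADD      [4, -4]
DUP      [4, -4, -4]
STORE 2  [4, -4]
LOAD 2   [4, -4, -4]
STORE 2  [4, -4]
STORE 1  [4]
LOAD 1   [4, -4]
PUSH 3   [4, -4, 3]
DUP      [4, -4, 3, 3]
OVER     [4, -4, 3, 3, 3]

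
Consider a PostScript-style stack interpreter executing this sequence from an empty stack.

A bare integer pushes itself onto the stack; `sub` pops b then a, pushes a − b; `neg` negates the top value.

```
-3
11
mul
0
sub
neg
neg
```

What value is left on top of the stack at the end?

-33

-3  -> -3
11  -> -3 11
mul -> -33
0   -> -33 0
sub -> -33
neg -> 33
neg -> -33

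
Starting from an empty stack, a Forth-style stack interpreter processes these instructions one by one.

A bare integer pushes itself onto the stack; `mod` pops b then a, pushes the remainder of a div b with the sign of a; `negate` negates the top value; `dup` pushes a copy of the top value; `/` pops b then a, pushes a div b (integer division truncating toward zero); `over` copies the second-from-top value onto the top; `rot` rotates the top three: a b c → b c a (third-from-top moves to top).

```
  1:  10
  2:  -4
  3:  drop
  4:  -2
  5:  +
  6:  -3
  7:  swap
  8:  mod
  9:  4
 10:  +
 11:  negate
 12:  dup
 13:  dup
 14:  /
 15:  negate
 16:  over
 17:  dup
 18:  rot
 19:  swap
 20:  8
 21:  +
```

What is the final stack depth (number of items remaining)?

10      10
-4      10 -4
drop    10
-2      10 -2
+       8
-3      8 -3
swap    -3 8
mod     -3
4       -3 4
+       1
negate  -1
dup     -1 -1
dup     -1 -1 -1
/       -1 1
negate  -1 -1
over    -1 -1 -1
dup     -1 -1 -1 -1
rot     -1 -1 -1 -1
swap    -1 -1 -1 -1
8       -1 -1 -1 -1 8
+       -1 -1 -1 7

4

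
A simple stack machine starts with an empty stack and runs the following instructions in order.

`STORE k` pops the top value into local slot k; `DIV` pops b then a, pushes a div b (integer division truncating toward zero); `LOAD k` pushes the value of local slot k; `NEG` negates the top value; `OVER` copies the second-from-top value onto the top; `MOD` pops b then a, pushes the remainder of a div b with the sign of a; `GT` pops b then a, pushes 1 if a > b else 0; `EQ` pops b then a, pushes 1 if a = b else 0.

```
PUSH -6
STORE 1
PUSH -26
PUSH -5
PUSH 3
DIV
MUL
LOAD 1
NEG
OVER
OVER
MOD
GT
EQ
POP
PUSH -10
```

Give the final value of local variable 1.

-6

PUSH -6   [-6]
STORE 1   []
PUSH -26  [-26]
PUSH -5   [-26, -5]
PUSH 3    [-26, -5, 3]
DIV       [-26, -1]
MUL       [26]
LOAD 1    [26, -6]
NEG       [26, 6]
OVER      [26, 6, 26]
OVER      [26, 6, 26, 6]
MOD       [26, 6, 2]
GT        [26, 1]
EQ        [0]
POP       []
PUSH -10  [-10]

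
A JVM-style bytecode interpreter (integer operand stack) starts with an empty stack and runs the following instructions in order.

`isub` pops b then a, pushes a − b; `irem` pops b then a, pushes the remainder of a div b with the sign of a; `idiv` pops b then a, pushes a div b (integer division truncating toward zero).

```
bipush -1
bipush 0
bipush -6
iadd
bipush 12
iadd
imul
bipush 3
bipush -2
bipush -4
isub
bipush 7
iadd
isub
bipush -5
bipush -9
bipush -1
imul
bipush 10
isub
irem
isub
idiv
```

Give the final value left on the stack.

bipush -1 → [-1]
bipush 0  → [-1, 0]
bipush -6 → [-1, 0, -6]
iadd      → [-1, -6]
bipush 12 → [-1, -6, 12]
iadd      → [-1, 6]
imul      → [-6]
bipush 3  → [-6, 3]
bipush -2 → [-6, 3, -2]
bipush -4 → [-6, 3, -2, -4]
isub      → [-6, 3, 2]
bipush 7  → [-6, 3, 2, 7]
iadd      → [-6, 3, 9]
isub      → [-6, -6]
bipush -5 → [-6, -6, -5]
bipush -9 → [-6, -6, -5, -9]
bipush -1 → [-6, -6, -5, -9, -1]
imul      → [-6, -6, -5, 9]
bipush 10 → [-6, -6, -5, 9, 10]
isub      → [-6, -6, -5, -1]
irem      → [-6, -6, 0]
isub      → [-6, -6]
idiv      → [1]

1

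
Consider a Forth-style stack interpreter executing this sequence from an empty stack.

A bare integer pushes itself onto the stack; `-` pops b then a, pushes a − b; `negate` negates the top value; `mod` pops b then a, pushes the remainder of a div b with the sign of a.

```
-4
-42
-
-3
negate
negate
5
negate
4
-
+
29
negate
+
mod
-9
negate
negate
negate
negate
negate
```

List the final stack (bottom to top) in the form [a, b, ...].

-4     : -4
-42    : -4 -42
-      : 38
-3     : 38 -3
negate : 38 3
negate : 38 -3
5      : 38 -3 5
negate : 38 -3 -5
4      : 38 -3 -5 4
-      : 38 -3 -9
+      : 38 -12
29     : 38 -12 29
negate : 38 -12 -29
+      : 38 -41
mod    : 38
-9     : 38 -9
negate : 38 9
negate : 38 -9
negate : 38 9
negate : 38 -9
negate : 38 9

[38, 9]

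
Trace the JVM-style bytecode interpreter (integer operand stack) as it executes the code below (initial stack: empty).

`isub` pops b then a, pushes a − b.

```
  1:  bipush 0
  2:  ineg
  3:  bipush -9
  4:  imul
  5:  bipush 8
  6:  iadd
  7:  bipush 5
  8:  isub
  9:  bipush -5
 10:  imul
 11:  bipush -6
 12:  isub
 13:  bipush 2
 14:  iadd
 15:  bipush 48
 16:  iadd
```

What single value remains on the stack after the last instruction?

41

bipush 0  : 0
ineg      : 0
bipush -9 : 0 -9
imul      : 0
bipush 8  : 0 8
iadd      : 8
bipush 5  : 8 5
isub      : 3
bipush -5 : 3 -5
imul      : -15
bipush -6 : -15 -6
isub      : -9
bipush 2  : -9 2
iadd      : -7
bipush 48 : -7 48
iadd      : 41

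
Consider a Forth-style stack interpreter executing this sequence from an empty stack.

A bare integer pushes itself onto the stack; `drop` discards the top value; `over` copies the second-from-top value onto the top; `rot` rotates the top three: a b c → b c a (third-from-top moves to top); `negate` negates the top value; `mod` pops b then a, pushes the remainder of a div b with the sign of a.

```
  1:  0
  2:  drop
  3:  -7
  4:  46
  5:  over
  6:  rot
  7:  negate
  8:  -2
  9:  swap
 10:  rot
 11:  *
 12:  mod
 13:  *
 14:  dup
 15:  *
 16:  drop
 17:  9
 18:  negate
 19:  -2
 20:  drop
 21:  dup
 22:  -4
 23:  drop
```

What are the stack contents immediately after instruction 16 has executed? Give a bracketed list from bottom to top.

0      → [0]
drop   → []
-7     → [-7]
46     → [-7, 46]
over   → [-7, 46, -7]
rot    → [46, -7, -7]
negate → [46, -7, 7]
-2     → [46, -7, 7, -2]
swap   → [46, -7, -2, 7]
rot    → [46, -2, 7, -7]
*      → [46, -2, -49]
mod    → [46, -2]
*      → [-92]
dup    → [-92, -92]
*      → [8464]
drop   → []

[]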